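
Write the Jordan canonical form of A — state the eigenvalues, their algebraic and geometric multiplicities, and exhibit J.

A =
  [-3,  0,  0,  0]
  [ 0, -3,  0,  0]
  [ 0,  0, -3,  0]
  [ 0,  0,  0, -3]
J_1(-3) ⊕ J_1(-3) ⊕ J_1(-3) ⊕ J_1(-3)

The characteristic polynomial is
  det(x·I − A) = x^4 + 12*x^3 + 54*x^2 + 108*x + 81 = (x + 3)^4

Eigenvalues and multiplicities (the geometric multiplicity of λ is n − rank(A − λI), which equals the number of Jordan blocks for λ):
  λ = -3: algebraic multiplicity = 4, geometric multiplicity = 4

Determining the block sizes for each eigenvalue:
  λ = -3: gm = am = 4, so every block has size 1 → block sizes [1, 1, 1, 1]

Assembling the blocks gives a Jordan form
J =
  [-3,  0,  0,  0]
  [ 0, -3,  0,  0]
  [ 0,  0, -3,  0]
  [ 0,  0,  0, -3]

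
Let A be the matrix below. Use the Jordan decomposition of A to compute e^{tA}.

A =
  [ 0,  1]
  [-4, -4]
e^{tA} =
  [2*t*exp(-2*t) + exp(-2*t), t*exp(-2*t)]
  [-4*t*exp(-2*t), -2*t*exp(-2*t) + exp(-2*t)]

Strategy: write A = P · J · P⁻¹ where J is a Jordan canonical form, so e^{tA} = P · e^{tJ} · P⁻¹, and e^{tJ} can be computed block-by-block.

A has Jordan form
J =
  [-2,  1]
  [ 0, -2]
(up to reordering of blocks).

Per-block formulas:
  For a 2×2 Jordan block J_2(-2): exp(t · J_2(-2)) = e^(-2t)·(I + t·N), where N is the 2×2 nilpotent shift.

After assembling e^{tJ} and conjugating by P, we get:

e^{tA} =
  [2*t*exp(-2*t) + exp(-2*t), t*exp(-2*t)]
  [-4*t*exp(-2*t), -2*t*exp(-2*t) + exp(-2*t)]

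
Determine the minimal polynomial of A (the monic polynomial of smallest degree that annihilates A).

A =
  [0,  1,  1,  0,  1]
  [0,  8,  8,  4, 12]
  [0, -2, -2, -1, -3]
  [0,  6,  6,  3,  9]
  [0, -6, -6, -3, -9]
x^2

The characteristic polynomial is χ_A(x) = x^5, so the eigenvalues are known. The minimal polynomial is
  m_A(x) = Π_λ (x − λ)^{k_λ}
where k_λ is the size of the *largest* Jordan block for λ (equivalently, the smallest k with (A − λI)^k v = 0 for every generalised eigenvector v of λ).

  λ = 0: largest Jordan block has size 2, contributing (x − 0)^2

So m_A(x) = x^2 = x^2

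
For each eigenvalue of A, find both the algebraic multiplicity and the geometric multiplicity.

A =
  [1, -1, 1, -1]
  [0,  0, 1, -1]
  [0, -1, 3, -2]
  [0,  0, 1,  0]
λ = 1: alg = 4, geom = 2

Step 1 — factor the characteristic polynomial to read off the algebraic multiplicities:
  χ_A(x) = (x - 1)^4

Step 2 — compute geometric multiplicities via the rank-nullity identity g(λ) = n − rank(A − λI):
  rank(A − (1)·I) = 2, so dim ker(A − (1)·I) = n − 2 = 2

Summary:
  λ = 1: algebraic multiplicity = 4, geometric multiplicity = 2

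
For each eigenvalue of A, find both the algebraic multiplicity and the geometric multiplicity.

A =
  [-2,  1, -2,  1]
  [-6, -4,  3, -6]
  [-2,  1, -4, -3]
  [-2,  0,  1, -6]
λ = -4: alg = 4, geom = 2

Step 1 — factor the characteristic polynomial to read off the algebraic multiplicities:
  χ_A(x) = (x + 4)^4

Step 2 — compute geometric multiplicities via the rank-nullity identity g(λ) = n − rank(A − λI):
  rank(A − (-4)·I) = 2, so dim ker(A − (-4)·I) = n − 2 = 2

Summary:
  λ = -4: algebraic multiplicity = 4, geometric multiplicity = 2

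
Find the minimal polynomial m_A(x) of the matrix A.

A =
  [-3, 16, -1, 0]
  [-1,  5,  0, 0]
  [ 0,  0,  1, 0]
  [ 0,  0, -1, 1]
x^3 - 3*x^2 + 3*x - 1

The characteristic polynomial is χ_A(x) = (x - 1)^4, so the eigenvalues are known. The minimal polynomial is
  m_A(x) = Π_λ (x − λ)^{k_λ}
where k_λ is the size of the *largest* Jordan block for λ (equivalently, the smallest k with (A − λI)^k v = 0 for every generalised eigenvector v of λ).

  λ = 1: largest Jordan block has size 3, contributing (x − 1)^3

So m_A(x) = (x - 1)^3 = x^3 - 3*x^2 + 3*x - 1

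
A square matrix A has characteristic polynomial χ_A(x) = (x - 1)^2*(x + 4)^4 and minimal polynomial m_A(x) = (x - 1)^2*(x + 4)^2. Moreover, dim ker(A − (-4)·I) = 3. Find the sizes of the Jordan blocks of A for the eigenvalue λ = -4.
Block sizes for λ = -4: [2, 1, 1]

Step 1 — from the characteristic polynomial, algebraic multiplicity of λ = -4 is 4. From dim ker(A − (-4)·I) = 3, there are exactly 3 Jordan blocks for λ = -4.
Step 2 — from the minimal polynomial, the factor (x + 4)^2 tells us the largest block for λ = -4 has size 2.
Step 3 — with total size 4, 3 blocks, and largest block 2, the block sizes (in nonincreasing order) are [2, 1, 1].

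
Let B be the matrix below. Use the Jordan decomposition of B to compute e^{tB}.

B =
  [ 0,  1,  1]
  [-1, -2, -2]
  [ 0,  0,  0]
e^{tB} =
  [t*exp(-t) + exp(-t), t*exp(-t), t*exp(-t)]
  [-t*exp(-t), -t*exp(-t) + exp(-t), -t*exp(-t) - 1 + exp(-t)]
  [0, 0, 1]

Strategy: write B = P · J · P⁻¹ where J is a Jordan canonical form, so e^{tB} = P · e^{tJ} · P⁻¹, and e^{tJ} can be computed block-by-block.

B has Jordan form
J =
  [-1,  1, 0]
  [ 0, -1, 0]
  [ 0,  0, 0]
(up to reordering of blocks).

Per-block formulas:
  For a 1×1 block at λ = 0: exp(t · [0]) = [e^(0t)].
  For a 2×2 Jordan block J_2(-1): exp(t · J_2(-1)) = e^(-1t)·(I + t·N), where N is the 2×2 nilpotent shift.

After assembling e^{tJ} and conjugating by P, we get:

e^{tB} =
  [t*exp(-t) + exp(-t), t*exp(-t), t*exp(-t)]
  [-t*exp(-t), -t*exp(-t) + exp(-t), -t*exp(-t) - 1 + exp(-t)]
  [0, 0, 1]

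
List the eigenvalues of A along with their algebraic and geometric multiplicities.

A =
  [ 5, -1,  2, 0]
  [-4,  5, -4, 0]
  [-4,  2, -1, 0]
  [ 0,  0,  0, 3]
λ = 3: alg = 4, geom = 3

Step 1 — factor the characteristic polynomial to read off the algebraic multiplicities:
  χ_A(x) = (x - 3)^4

Step 2 — compute geometric multiplicities via the rank-nullity identity g(λ) = n − rank(A − λI):
  rank(A − (3)·I) = 1, so dim ker(A − (3)·I) = n − 1 = 3

Summary:
  λ = 3: algebraic multiplicity = 4, geometric multiplicity = 3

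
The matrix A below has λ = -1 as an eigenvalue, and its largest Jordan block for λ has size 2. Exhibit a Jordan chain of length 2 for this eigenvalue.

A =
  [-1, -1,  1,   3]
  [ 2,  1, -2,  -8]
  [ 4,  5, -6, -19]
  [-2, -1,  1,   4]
A Jordan chain for λ = -1 of length 2:
v_1 = (-1, 2, 5, -1)ᵀ
v_2 = (0, 1, 0, 0)ᵀ

Let N = A − (-1)·I. We want v_2 with N^2 v_2 = 0 but N^1 v_2 ≠ 0; then v_{j-1} := N · v_j for j = 2, …, 2.

Pick v_2 = (0, 1, 0, 0)ᵀ.
Then v_1 = N · v_2 = (-1, 2, 5, -1)ᵀ.

Sanity check: (A − (-1)·I) v_1 = (0, 0, 0, 0)ᵀ = 0. ✓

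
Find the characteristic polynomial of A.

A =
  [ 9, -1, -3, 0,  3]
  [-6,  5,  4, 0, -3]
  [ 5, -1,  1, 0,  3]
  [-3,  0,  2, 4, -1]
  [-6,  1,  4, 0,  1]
x^5 - 20*x^4 + 160*x^3 - 640*x^2 + 1280*x - 1024

Expanding det(x·I − A) (e.g. by cofactor expansion or by noting that A is similar to its Jordan form J, which has the same characteristic polynomial as A) gives
  χ_A(x) = x^5 - 20*x^4 + 160*x^3 - 640*x^2 + 1280*x - 1024
which factors as (x - 4)^5. The eigenvalues (with algebraic multiplicities) are λ = 4 with multiplicity 5.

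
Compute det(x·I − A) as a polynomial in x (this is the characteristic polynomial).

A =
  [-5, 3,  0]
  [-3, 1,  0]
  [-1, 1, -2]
x^3 + 6*x^2 + 12*x + 8

Expanding det(x·I − A) (e.g. by cofactor expansion or by noting that A is similar to its Jordan form J, which has the same characteristic polynomial as A) gives
  χ_A(x) = x^3 + 6*x^2 + 12*x + 8
which factors as (x + 2)^3. The eigenvalues (with algebraic multiplicities) are λ = -2 with multiplicity 3.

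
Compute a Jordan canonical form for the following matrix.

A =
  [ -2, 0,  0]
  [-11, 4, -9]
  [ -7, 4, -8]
J_3(-2)

The characteristic polynomial is
  det(x·I − A) = x^3 + 6*x^2 + 12*x + 8 = (x + 2)^3

Eigenvalues and multiplicities (the geometric multiplicity of λ is n − rank(A − λI), which equals the number of Jordan blocks for λ):
  λ = -2: algebraic multiplicity = 3, geometric multiplicity = 1

Determining the block sizes for each eigenvalue:
  λ = -2: one block (gm = 1), so the single block has size am = 3 → block sizes [3]

Assembling the blocks gives a Jordan form
J =
  [-2,  1,  0]
  [ 0, -2,  1]
  [ 0,  0, -2]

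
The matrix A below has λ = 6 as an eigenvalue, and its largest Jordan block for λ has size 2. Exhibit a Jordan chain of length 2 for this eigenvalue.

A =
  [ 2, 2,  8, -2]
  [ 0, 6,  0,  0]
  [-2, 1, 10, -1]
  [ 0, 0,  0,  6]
A Jordan chain for λ = 6 of length 2:
v_1 = (-4, 0, -2, 0)ᵀ
v_2 = (1, 0, 0, 0)ᵀ

Let N = A − (6)·I. We want v_2 with N^2 v_2 = 0 but N^1 v_2 ≠ 0; then v_{j-1} := N · v_j for j = 2, …, 2.

Pick v_2 = (1, 0, 0, 0)ᵀ.
Then v_1 = N · v_2 = (-4, 0, -2, 0)ᵀ.

Sanity check: (A − (6)·I) v_1 = (0, 0, 0, 0)ᵀ = 0. ✓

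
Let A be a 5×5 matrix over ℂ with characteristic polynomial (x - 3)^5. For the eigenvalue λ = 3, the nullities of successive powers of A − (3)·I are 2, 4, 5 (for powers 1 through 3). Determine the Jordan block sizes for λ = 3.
Block sizes for λ = 3: [3, 2]

From the dimensions of kernels of powers, the number of Jordan blocks of size at least j is d_j − d_{j−1} where d_j = dim ker(N^j) (with d_0 = 0). Computing the differences gives [2, 2, 1].
The number of blocks of size exactly k is (#blocks of size ≥ k) − (#blocks of size ≥ k + 1), so the partition is: 1 block(s) of size 2, 1 block(s) of size 3.
In nonincreasing order the block sizes are [3, 2].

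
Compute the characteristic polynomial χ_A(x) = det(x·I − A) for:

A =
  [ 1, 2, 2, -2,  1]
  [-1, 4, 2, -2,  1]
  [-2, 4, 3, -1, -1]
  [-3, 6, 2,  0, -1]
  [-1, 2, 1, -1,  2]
x^5 - 10*x^4 + 40*x^3 - 80*x^2 + 80*x - 32

Expanding det(x·I − A) (e.g. by cofactor expansion or by noting that A is similar to its Jordan form J, which has the same characteristic polynomial as A) gives
  χ_A(x) = x^5 - 10*x^4 + 40*x^3 - 80*x^2 + 80*x - 32
which factors as (x - 2)^5. The eigenvalues (with algebraic multiplicities) are λ = 2 with multiplicity 5.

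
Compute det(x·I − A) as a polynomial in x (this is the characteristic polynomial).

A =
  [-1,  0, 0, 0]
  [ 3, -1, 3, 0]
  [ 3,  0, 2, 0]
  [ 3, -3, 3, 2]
x^4 - 2*x^3 - 3*x^2 + 4*x + 4

Expanding det(x·I − A) (e.g. by cofactor expansion or by noting that A is similar to its Jordan form J, which has the same characteristic polynomial as A) gives
  χ_A(x) = x^4 - 2*x^3 - 3*x^2 + 4*x + 4
which factors as (x - 2)^2*(x + 1)^2. The eigenvalues (with algebraic multiplicities) are λ = -1 with multiplicity 2, λ = 2 with multiplicity 2.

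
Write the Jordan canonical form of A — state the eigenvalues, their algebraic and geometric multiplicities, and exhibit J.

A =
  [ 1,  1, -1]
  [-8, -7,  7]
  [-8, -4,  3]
J_3(-1)

The characteristic polynomial is
  det(x·I − A) = x^3 + 3*x^2 + 3*x + 1 = (x + 1)^3

Eigenvalues and multiplicities (the geometric multiplicity of λ is n − rank(A − λI), which equals the number of Jordan blocks for λ):
  λ = -1: algebraic multiplicity = 3, geometric multiplicity = 1

Determining the block sizes for each eigenvalue:
  λ = -1: one block (gm = 1), so the single block has size am = 3 → block sizes [3]

Assembling the blocks gives a Jordan form
J =
  [-1,  1,  0]
  [ 0, -1,  1]
  [ 0,  0, -1]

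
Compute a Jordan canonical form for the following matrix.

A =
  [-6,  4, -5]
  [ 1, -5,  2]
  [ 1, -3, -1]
J_3(-4)

The characteristic polynomial is
  det(x·I − A) = x^3 + 12*x^2 + 48*x + 64 = (x + 4)^3

Eigenvalues and multiplicities (the geometric multiplicity of λ is n − rank(A − λI), which equals the number of Jordan blocks for λ):
  λ = -4: algebraic multiplicity = 3, geometric multiplicity = 1

Determining the block sizes for each eigenvalue:
  λ = -4: one block (gm = 1), so the single block has size am = 3 → block sizes [3]

Assembling the blocks gives a Jordan form
J =
  [-4,  1,  0]
  [ 0, -4,  1]
  [ 0,  0, -4]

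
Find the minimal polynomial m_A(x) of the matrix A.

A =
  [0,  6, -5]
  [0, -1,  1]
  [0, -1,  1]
x^3

The characteristic polynomial is χ_A(x) = x^3, so the eigenvalues are known. The minimal polynomial is
  m_A(x) = Π_λ (x − λ)^{k_λ}
where k_λ is the size of the *largest* Jordan block for λ (equivalently, the smallest k with (A − λI)^k v = 0 for every generalised eigenvector v of λ).

  λ = 0: largest Jordan block has size 3, contributing (x − 0)^3

So m_A(x) = x^3 = x^3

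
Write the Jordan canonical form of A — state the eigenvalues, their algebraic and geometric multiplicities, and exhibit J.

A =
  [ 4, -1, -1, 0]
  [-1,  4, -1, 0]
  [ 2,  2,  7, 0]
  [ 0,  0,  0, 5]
J_2(5) ⊕ J_1(5) ⊕ J_1(5)

The characteristic polynomial is
  det(x·I − A) = x^4 - 20*x^3 + 150*x^2 - 500*x + 625 = (x - 5)^4

Eigenvalues and multiplicities (the geometric multiplicity of λ is n − rank(A − λI), which equals the number of Jordan blocks for λ):
  λ = 5: algebraic multiplicity = 4, geometric multiplicity = 3

Determining the block sizes for each eigenvalue:
  λ = 5: 3 blocks summing to 4 forces exactly one block of size 2 and the rest size 1 → block sizes [2, 1, 1]

Assembling the blocks gives a Jordan form
J =
  [5, 1, 0, 0]
  [0, 5, 0, 0]
  [0, 0, 5, 0]
  [0, 0, 0, 5]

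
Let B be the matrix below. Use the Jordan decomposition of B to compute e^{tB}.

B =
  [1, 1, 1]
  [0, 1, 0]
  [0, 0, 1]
e^{tB} =
  [exp(t), t*exp(t), t*exp(t)]
  [0, exp(t), 0]
  [0, 0, exp(t)]

Strategy: write B = P · J · P⁻¹ where J is a Jordan canonical form, so e^{tB} = P · e^{tJ} · P⁻¹, and e^{tJ} can be computed block-by-block.

B has Jordan form
J =
  [1, 1, 0]
  [0, 1, 0]
  [0, 0, 1]
(up to reordering of blocks).

Per-block formulas:
  For a 1×1 block at λ = 1: exp(t · [1]) = [e^(1t)].
  For a 2×2 Jordan block J_2(1): exp(t · J_2(1)) = e^(1t)·(I + t·N), where N is the 2×2 nilpotent shift.

After assembling e^{tJ} and conjugating by P, we get:

e^{tB} =
  [exp(t), t*exp(t), t*exp(t)]
  [0, exp(t), 0]
  [0, 0, exp(t)]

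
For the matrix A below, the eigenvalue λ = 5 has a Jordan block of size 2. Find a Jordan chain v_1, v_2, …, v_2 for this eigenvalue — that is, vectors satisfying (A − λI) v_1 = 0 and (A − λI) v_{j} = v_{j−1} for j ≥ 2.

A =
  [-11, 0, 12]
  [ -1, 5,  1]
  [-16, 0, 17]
A Jordan chain for λ = 5 of length 2:
v_1 = (0, 1, 0)ᵀ
v_2 = (3, 0, 4)ᵀ

Let N = A − (5)·I. We want v_2 with N^2 v_2 = 0 but N^1 v_2 ≠ 0; then v_{j-1} := N · v_j for j = 2, …, 2.

Pick v_2 = (3, 0, 4)ᵀ.
Then v_1 = N · v_2 = (0, 1, 0)ᵀ.

Sanity check: (A − (5)·I) v_1 = (0, 0, 0)ᵀ = 0. ✓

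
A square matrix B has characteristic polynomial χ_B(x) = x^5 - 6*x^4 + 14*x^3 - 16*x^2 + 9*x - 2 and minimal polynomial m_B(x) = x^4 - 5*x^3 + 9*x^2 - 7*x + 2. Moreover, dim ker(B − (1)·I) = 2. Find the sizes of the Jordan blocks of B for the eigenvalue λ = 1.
Block sizes for λ = 1: [3, 1]

Step 1 — from the characteristic polynomial, algebraic multiplicity of λ = 1 is 4. From dim ker(B − (1)·I) = 2, there are exactly 2 Jordan blocks for λ = 1.
Step 2 — from the minimal polynomial, the factor (x − 1)^3 tells us the largest block for λ = 1 has size 3.
Step 3 — with total size 4, 2 blocks, and largest block 3, the block sizes (in nonincreasing order) are [3, 1].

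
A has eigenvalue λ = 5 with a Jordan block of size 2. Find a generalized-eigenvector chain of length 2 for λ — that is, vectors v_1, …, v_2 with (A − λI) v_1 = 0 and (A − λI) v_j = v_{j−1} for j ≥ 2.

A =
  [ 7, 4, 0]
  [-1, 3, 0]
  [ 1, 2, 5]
A Jordan chain for λ = 5 of length 2:
v_1 = (2, -1, 1)ᵀ
v_2 = (1, 0, 0)ᵀ

Let N = A − (5)·I. We want v_2 with N^2 v_2 = 0 but N^1 v_2 ≠ 0; then v_{j-1} := N · v_j for j = 2, …, 2.

Pick v_2 = (1, 0, 0)ᵀ.
Then v_1 = N · v_2 = (2, -1, 1)ᵀ.

Sanity check: (A − (5)·I) v_1 = (0, 0, 0)ᵀ = 0. ✓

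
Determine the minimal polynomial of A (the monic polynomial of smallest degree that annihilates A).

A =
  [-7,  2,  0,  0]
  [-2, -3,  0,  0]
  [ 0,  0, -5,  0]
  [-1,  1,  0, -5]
x^2 + 10*x + 25

The characteristic polynomial is χ_A(x) = (x + 5)^4, so the eigenvalues are known. The minimal polynomial is
  m_A(x) = Π_λ (x − λ)^{k_λ}
where k_λ is the size of the *largest* Jordan block for λ (equivalently, the smallest k with (A − λI)^k v = 0 for every generalised eigenvector v of λ).

  λ = -5: largest Jordan block has size 2, contributing (x + 5)^2

So m_A(x) = (x + 5)^2 = x^2 + 10*x + 25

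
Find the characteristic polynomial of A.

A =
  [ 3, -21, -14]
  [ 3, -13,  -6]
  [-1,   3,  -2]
x^3 + 12*x^2 + 48*x + 64

Expanding det(x·I − A) (e.g. by cofactor expansion or by noting that A is similar to its Jordan form J, which has the same characteristic polynomial as A) gives
  χ_A(x) = x^3 + 12*x^2 + 48*x + 64
which factors as (x + 4)^3. The eigenvalues (with algebraic multiplicities) are λ = -4 with multiplicity 3.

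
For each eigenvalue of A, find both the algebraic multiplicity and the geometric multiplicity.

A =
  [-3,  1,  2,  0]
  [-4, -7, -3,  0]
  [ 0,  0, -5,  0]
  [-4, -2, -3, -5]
λ = -5: alg = 4, geom = 2

Step 1 — factor the characteristic polynomial to read off the algebraic multiplicities:
  χ_A(x) = (x + 5)^4

Step 2 — compute geometric multiplicities via the rank-nullity identity g(λ) = n − rank(A − λI):
  rank(A − (-5)·I) = 2, so dim ker(A − (-5)·I) = n − 2 = 2

Summary:
  λ = -5: algebraic multiplicity = 4, geometric multiplicity = 2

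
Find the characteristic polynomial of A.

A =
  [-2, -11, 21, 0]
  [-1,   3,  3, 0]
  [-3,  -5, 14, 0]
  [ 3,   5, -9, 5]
x^4 - 20*x^3 + 150*x^2 - 500*x + 625

Expanding det(x·I − A) (e.g. by cofactor expansion or by noting that A is similar to its Jordan form J, which has the same characteristic polynomial as A) gives
  χ_A(x) = x^4 - 20*x^3 + 150*x^2 - 500*x + 625
which factors as (x - 5)^4. The eigenvalues (with algebraic multiplicities) are λ = 5 with multiplicity 4.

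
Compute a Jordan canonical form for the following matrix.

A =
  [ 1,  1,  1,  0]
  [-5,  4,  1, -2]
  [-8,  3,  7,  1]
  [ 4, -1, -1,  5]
J_3(4) ⊕ J_1(5)

The characteristic polynomial is
  det(x·I − A) = x^4 - 17*x^3 + 108*x^2 - 304*x + 320 = (x - 5)*(x - 4)^3

Eigenvalues and multiplicities (the geometric multiplicity of λ is n − rank(A − λI), which equals the number of Jordan blocks for λ):
  λ = 4: algebraic multiplicity = 3, geometric multiplicity = 1
  λ = 5: algebraic multiplicity = 1, geometric multiplicity = 1

Determining the block sizes for each eigenvalue:
  λ = 4: one block (gm = 1), so the single block has size am = 3 → block sizes [3]
  λ = 5: one block (gm = 1), so the single block has size am = 1 → block sizes [1]

Assembling the blocks gives a Jordan form
J =
  [4, 1, 0, 0]
  [0, 4, 1, 0]
  [0, 0, 4, 0]
  [0, 0, 0, 5]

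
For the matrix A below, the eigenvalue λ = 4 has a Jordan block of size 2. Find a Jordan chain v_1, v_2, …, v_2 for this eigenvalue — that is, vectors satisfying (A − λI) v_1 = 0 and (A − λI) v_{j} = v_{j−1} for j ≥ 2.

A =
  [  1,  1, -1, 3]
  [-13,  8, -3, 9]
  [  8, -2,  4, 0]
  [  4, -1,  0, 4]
A Jordan chain for λ = 4 of length 2:
v_1 = (1, 4, -2, -1)ᵀ
v_2 = (0, 1, 0, 0)ᵀ

Let N = A − (4)·I. We want v_2 with N^2 v_2 = 0 but N^1 v_2 ≠ 0; then v_{j-1} := N · v_j for j = 2, …, 2.

Pick v_2 = (0, 1, 0, 0)ᵀ.
Then v_1 = N · v_2 = (1, 4, -2, -1)ᵀ.

Sanity check: (A − (4)·I) v_1 = (0, 0, 0, 0)ᵀ = 0. ✓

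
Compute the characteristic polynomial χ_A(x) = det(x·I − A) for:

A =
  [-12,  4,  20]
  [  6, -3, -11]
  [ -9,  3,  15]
x^3

Expanding det(x·I − A) (e.g. by cofactor expansion or by noting that A is similar to its Jordan form J, which has the same characteristic polynomial as A) gives
  χ_A(x) = x^3
which factors as x^3. The eigenvalues (with algebraic multiplicities) are λ = 0 with multiplicity 3.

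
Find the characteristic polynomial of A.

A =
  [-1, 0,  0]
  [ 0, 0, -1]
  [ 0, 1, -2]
x^3 + 3*x^2 + 3*x + 1

Expanding det(x·I − A) (e.g. by cofactor expansion or by noting that A is similar to its Jordan form J, which has the same characteristic polynomial as A) gives
  χ_A(x) = x^3 + 3*x^2 + 3*x + 1
which factors as (x + 1)^3. The eigenvalues (with algebraic multiplicities) are λ = -1 with multiplicity 3.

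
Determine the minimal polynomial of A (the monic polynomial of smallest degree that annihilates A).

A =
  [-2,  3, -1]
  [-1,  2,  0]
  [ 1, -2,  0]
x^3

The characteristic polynomial is χ_A(x) = x^3, so the eigenvalues are known. The minimal polynomial is
  m_A(x) = Π_λ (x − λ)^{k_λ}
where k_λ is the size of the *largest* Jordan block for λ (equivalently, the smallest k with (A − λI)^k v = 0 for every generalised eigenvector v of λ).

  λ = 0: largest Jordan block has size 3, contributing (x − 0)^3

So m_A(x) = x^3 = x^3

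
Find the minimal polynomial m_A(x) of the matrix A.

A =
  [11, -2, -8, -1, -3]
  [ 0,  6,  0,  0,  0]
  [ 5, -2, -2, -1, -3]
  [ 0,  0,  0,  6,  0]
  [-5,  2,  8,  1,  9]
x^2 - 12*x + 36

The characteristic polynomial is χ_A(x) = (x - 6)^5, so the eigenvalues are known. The minimal polynomial is
  m_A(x) = Π_λ (x − λ)^{k_λ}
where k_λ is the size of the *largest* Jordan block for λ (equivalently, the smallest k with (A − λI)^k v = 0 for every generalised eigenvector v of λ).

  λ = 6: largest Jordan block has size 2, contributing (x − 6)^2

So m_A(x) = (x - 6)^2 = x^2 - 12*x + 36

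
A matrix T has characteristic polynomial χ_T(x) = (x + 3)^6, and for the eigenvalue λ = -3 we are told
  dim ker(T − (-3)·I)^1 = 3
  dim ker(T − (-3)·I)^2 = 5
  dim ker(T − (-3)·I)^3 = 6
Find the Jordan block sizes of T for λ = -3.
Block sizes for λ = -3: [3, 2, 1]

From the dimensions of kernels of powers, the number of Jordan blocks of size at least j is d_j − d_{j−1} where d_j = dim ker(N^j) (with d_0 = 0). Computing the differences gives [3, 2, 1].
The number of blocks of size exactly k is (#blocks of size ≥ k) − (#blocks of size ≥ k + 1), so the partition is: 1 block(s) of size 1, 1 block(s) of size 2, 1 block(s) of size 3.
In nonincreasing order the block sizes are [3, 2, 1].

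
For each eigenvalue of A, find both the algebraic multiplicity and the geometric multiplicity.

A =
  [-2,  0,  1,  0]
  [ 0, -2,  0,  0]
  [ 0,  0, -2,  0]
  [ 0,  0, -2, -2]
λ = -2: alg = 4, geom = 3

Step 1 — factor the characteristic polynomial to read off the algebraic multiplicities:
  χ_A(x) = (x + 2)^4

Step 2 — compute geometric multiplicities via the rank-nullity identity g(λ) = n − rank(A − λI):
  rank(A − (-2)·I) = 1, so dim ker(A − (-2)·I) = n − 1 = 3

Summary:
  λ = -2: algebraic multiplicity = 4, geometric multiplicity = 3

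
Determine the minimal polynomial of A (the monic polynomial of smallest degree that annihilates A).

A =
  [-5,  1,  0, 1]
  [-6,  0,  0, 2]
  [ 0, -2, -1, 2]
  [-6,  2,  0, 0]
x^2 + 3*x + 2

The characteristic polynomial is χ_A(x) = (x + 1)^2*(x + 2)^2, so the eigenvalues are known. The minimal polynomial is
  m_A(x) = Π_λ (x − λ)^{k_λ}
where k_λ is the size of the *largest* Jordan block for λ (equivalently, the smallest k with (A − λI)^k v = 0 for every generalised eigenvector v of λ).

  λ = -2: largest Jordan block has size 1, contributing (x + 2)
  λ = -1: largest Jordan block has size 1, contributing (x + 1)

So m_A(x) = (x + 1)*(x + 2) = x^2 + 3*x + 2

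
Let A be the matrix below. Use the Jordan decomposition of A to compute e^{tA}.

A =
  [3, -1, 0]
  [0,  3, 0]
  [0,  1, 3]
e^{tA} =
  [exp(3*t), -t*exp(3*t), 0]
  [0, exp(3*t), 0]
  [0, t*exp(3*t), exp(3*t)]

Strategy: write A = P · J · P⁻¹ where J is a Jordan canonical form, so e^{tA} = P · e^{tJ} · P⁻¹, and e^{tJ} can be computed block-by-block.

A has Jordan form
J =
  [3, 1, 0]
  [0, 3, 0]
  [0, 0, 3]
(up to reordering of blocks).

Per-block formulas:
  For a 2×2 Jordan block J_2(3): exp(t · J_2(3)) = e^(3t)·(I + t·N), where N is the 2×2 nilpotent shift.
  For a 1×1 block at λ = 3: exp(t · [3]) = [e^(3t)].

After assembling e^{tJ} and conjugating by P, we get:

e^{tA} =
  [exp(3*t), -t*exp(3*t), 0]
  [0, exp(3*t), 0]
  [0, t*exp(3*t), exp(3*t)]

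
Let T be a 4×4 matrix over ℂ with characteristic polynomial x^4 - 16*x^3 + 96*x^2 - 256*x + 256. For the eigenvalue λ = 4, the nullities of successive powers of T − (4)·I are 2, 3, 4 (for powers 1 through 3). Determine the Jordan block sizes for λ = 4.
Block sizes for λ = 4: [3, 1]

From the dimensions of kernels of powers, the number of Jordan blocks of size at least j is d_j − d_{j−1} where d_j = dim ker(N^j) (with d_0 = 0). Computing the differences gives [2, 1, 1].
The number of blocks of size exactly k is (#blocks of size ≥ k) − (#blocks of size ≥ k + 1), so the partition is: 1 block(s) of size 1, 1 block(s) of size 3.
In nonincreasing order the block sizes are [3, 1].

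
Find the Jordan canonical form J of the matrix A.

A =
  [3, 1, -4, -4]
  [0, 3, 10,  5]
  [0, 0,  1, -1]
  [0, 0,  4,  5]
J_3(3) ⊕ J_1(3)

The characteristic polynomial is
  det(x·I − A) = x^4 - 12*x^3 + 54*x^2 - 108*x + 81 = (x - 3)^4

Eigenvalues and multiplicities (the geometric multiplicity of λ is n − rank(A − λI), which equals the number of Jordan blocks for λ):
  λ = 3: algebraic multiplicity = 4, geometric multiplicity = 2

Determining the block sizes for each eigenvalue:
  λ = 3: with am = 4 and gm = 2, the partition is not yet determined (e.g. several partitions of 4 into 2 parts exist). Let N = A − (3)·I. Computing rank(N^1) = 2, rank(N^2) = 1, rank(N^3) = 0; the number of blocks of size ≥ j is rank(N^{j−1}) − rank(N^j), giving [2, 1, 1]. So we have 1 block(s) of size 3, 1 block(s) of size 1 → block sizes [3, 1]

Assembling the blocks gives a Jordan form
J =
  [3, 1, 0, 0]
  [0, 3, 1, 0]
  [0, 0, 3, 0]
  [0, 0, 0, 3]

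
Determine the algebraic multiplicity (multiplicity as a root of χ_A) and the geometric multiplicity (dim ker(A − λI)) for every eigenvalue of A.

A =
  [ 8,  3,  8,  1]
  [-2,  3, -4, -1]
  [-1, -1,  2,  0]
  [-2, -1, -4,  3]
λ = 4: alg = 4, geom = 2

Step 1 — factor the characteristic polynomial to read off the algebraic multiplicities:
  χ_A(x) = (x - 4)^4

Step 2 — compute geometric multiplicities via the rank-nullity identity g(λ) = n − rank(A − λI):
  rank(A − (4)·I) = 2, so dim ker(A − (4)·I) = n − 2 = 2

Summary:
  λ = 4: algebraic multiplicity = 4, geometric multiplicity = 2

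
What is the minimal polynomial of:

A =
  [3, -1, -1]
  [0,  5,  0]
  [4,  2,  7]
x^2 - 10*x + 25

The characteristic polynomial is χ_A(x) = (x - 5)^3, so the eigenvalues are known. The minimal polynomial is
  m_A(x) = Π_λ (x − λ)^{k_λ}
where k_λ is the size of the *largest* Jordan block for λ (equivalently, the smallest k with (A − λI)^k v = 0 for every generalised eigenvector v of λ).

  λ = 5: largest Jordan block has size 2, contributing (x − 5)^2

So m_A(x) = (x - 5)^2 = x^2 - 10*x + 25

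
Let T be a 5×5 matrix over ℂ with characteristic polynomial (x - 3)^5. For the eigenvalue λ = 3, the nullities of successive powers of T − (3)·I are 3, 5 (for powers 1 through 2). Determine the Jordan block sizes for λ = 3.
Block sizes for λ = 3: [2, 2, 1]

From the dimensions of kernels of powers, the number of Jordan blocks of size at least j is d_j − d_{j−1} where d_j = dim ker(N^j) (with d_0 = 0). Computing the differences gives [3, 2].
The number of blocks of size exactly k is (#blocks of size ≥ k) − (#blocks of size ≥ k + 1), so the partition is: 1 block(s) of size 1, 2 block(s) of size 2.
In nonincreasing order the block sizes are [2, 2, 1].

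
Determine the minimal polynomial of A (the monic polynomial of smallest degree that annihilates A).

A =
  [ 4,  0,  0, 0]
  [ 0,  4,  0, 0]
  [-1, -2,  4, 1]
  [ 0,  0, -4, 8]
x^3 - 16*x^2 + 84*x - 144

The characteristic polynomial is χ_A(x) = (x - 6)^2*(x - 4)^2, so the eigenvalues are known. The minimal polynomial is
  m_A(x) = Π_λ (x − λ)^{k_λ}
where k_λ is the size of the *largest* Jordan block for λ (equivalently, the smallest k with (A − λI)^k v = 0 for every generalised eigenvector v of λ).

  λ = 4: largest Jordan block has size 1, contributing (x − 4)
  λ = 6: largest Jordan block has size 2, contributing (x − 6)^2

So m_A(x) = (x - 6)^2*(x - 4) = x^3 - 16*x^2 + 84*x - 144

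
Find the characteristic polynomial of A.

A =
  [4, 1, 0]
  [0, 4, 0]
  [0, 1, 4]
x^3 - 12*x^2 + 48*x - 64

Expanding det(x·I − A) (e.g. by cofactor expansion or by noting that A is similar to its Jordan form J, which has the same characteristic polynomial as A) gives
  χ_A(x) = x^3 - 12*x^2 + 48*x - 64
which factors as (x - 4)^3. The eigenvalues (with algebraic multiplicities) are λ = 4 with multiplicity 3.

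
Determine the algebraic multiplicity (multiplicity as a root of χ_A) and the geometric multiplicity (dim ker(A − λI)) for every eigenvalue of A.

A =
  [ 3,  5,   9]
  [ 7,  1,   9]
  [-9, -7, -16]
λ = -4: alg = 3, geom = 1

Step 1 — factor the characteristic polynomial to read off the algebraic multiplicities:
  χ_A(x) = (x + 4)^3

Step 2 — compute geometric multiplicities via the rank-nullity identity g(λ) = n − rank(A − λI):
  rank(A − (-4)·I) = 2, so dim ker(A − (-4)·I) = n − 2 = 1

Summary:
  λ = -4: algebraic multiplicity = 3, geometric multiplicity = 1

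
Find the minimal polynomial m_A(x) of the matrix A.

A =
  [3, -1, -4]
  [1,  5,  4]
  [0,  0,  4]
x^2 - 8*x + 16

The characteristic polynomial is χ_A(x) = (x - 4)^3, so the eigenvalues are known. The minimal polynomial is
  m_A(x) = Π_λ (x − λ)^{k_λ}
where k_λ is the size of the *largest* Jordan block for λ (equivalently, the smallest k with (A − λI)^k v = 0 for every generalised eigenvector v of λ).

  λ = 4: largest Jordan block has size 2, contributing (x − 4)^2

So m_A(x) = (x - 4)^2 = x^2 - 8*x + 16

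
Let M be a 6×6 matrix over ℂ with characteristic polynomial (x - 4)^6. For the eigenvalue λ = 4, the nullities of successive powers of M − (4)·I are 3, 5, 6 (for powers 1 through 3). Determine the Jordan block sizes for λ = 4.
Block sizes for λ = 4: [3, 2, 1]

From the dimensions of kernels of powers, the number of Jordan blocks of size at least j is d_j − d_{j−1} where d_j = dim ker(N^j) (with d_0 = 0). Computing the differences gives [3, 2, 1].
The number of blocks of size exactly k is (#blocks of size ≥ k) − (#blocks of size ≥ k + 1), so the partition is: 1 block(s) of size 1, 1 block(s) of size 2, 1 block(s) of size 3.
In nonincreasing order the block sizes are [3, 2, 1].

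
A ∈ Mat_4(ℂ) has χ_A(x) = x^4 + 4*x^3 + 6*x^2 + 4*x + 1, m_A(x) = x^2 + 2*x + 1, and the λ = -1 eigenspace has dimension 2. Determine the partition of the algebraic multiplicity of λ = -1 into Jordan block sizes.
Block sizes for λ = -1: [2, 2]

Step 1 — from the characteristic polynomial, algebraic multiplicity of λ = -1 is 4. From dim ker(A − (-1)·I) = 2, there are exactly 2 Jordan blocks for λ = -1.
Step 2 — from the minimal polynomial, the factor (x + 1)^2 tells us the largest block for λ = -1 has size 2.
Step 3 — with total size 4, 2 blocks, and largest block 2, the block sizes (in nonincreasing order) are [2, 2].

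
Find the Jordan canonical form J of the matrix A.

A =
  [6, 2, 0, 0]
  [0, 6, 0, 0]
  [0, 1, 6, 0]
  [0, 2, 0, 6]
J_2(6) ⊕ J_1(6) ⊕ J_1(6)

The characteristic polynomial is
  det(x·I − A) = x^4 - 24*x^3 + 216*x^2 - 864*x + 1296 = (x - 6)^4

Eigenvalues and multiplicities (the geometric multiplicity of λ is n − rank(A − λI), which equals the number of Jordan blocks for λ):
  λ = 6: algebraic multiplicity = 4, geometric multiplicity = 3

Determining the block sizes for each eigenvalue:
  λ = 6: 3 blocks summing to 4 forces exactly one block of size 2 and the rest size 1 → block sizes [2, 1, 1]

Assembling the blocks gives a Jordan form
J =
  [6, 1, 0, 0]
  [0, 6, 0, 0]
  [0, 0, 6, 0]
  [0, 0, 0, 6]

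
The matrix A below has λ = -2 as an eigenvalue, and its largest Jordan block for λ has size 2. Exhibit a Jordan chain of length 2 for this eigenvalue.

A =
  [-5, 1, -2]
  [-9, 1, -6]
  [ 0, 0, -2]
A Jordan chain for λ = -2 of length 2:
v_1 = (-3, -9, 0)ᵀ
v_2 = (1, 0, 0)ᵀ

Let N = A − (-2)·I. We want v_2 with N^2 v_2 = 0 but N^1 v_2 ≠ 0; then v_{j-1} := N · v_j for j = 2, …, 2.

Pick v_2 = (1, 0, 0)ᵀ.
Then v_1 = N · v_2 = (-3, -9, 0)ᵀ.

Sanity check: (A − (-2)·I) v_1 = (0, 0, 0)ᵀ = 0. ✓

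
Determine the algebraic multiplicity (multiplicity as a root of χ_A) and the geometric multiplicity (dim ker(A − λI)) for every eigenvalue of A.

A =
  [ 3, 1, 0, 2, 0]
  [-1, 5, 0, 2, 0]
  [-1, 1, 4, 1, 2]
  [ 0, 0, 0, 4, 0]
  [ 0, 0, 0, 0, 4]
λ = 4: alg = 5, geom = 3

Step 1 — factor the characteristic polynomial to read off the algebraic multiplicities:
  χ_A(x) = (x - 4)^5

Step 2 — compute geometric multiplicities via the rank-nullity identity g(λ) = n − rank(A − λI):
  rank(A − (4)·I) = 2, so dim ker(A − (4)·I) = n − 2 = 3

Summary:
  λ = 4: algebraic multiplicity = 5, geometric multiplicity = 3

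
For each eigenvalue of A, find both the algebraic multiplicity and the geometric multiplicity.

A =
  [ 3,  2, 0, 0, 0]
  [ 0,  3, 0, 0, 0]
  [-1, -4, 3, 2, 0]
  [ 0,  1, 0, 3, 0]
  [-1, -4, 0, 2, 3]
λ = 3: alg = 5, geom = 3

Step 1 — factor the characteristic polynomial to read off the algebraic multiplicities:
  χ_A(x) = (x - 3)^5

Step 2 — compute geometric multiplicities via the rank-nullity identity g(λ) = n − rank(A − λI):
  rank(A − (3)·I) = 2, so dim ker(A − (3)·I) = n − 2 = 3

Summary:
  λ = 3: algebraic multiplicity = 5, geometric multiplicity = 3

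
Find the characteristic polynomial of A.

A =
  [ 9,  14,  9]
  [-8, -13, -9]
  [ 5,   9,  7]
x^3 - 3*x^2 + 3*x - 1

Expanding det(x·I − A) (e.g. by cofactor expansion or by noting that A is similar to its Jordan form J, which has the same characteristic polynomial as A) gives
  χ_A(x) = x^3 - 3*x^2 + 3*x - 1
which factors as (x - 1)^3. The eigenvalues (with algebraic multiplicities) are λ = 1 with multiplicity 3.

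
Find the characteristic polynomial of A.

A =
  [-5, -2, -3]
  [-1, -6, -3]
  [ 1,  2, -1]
x^3 + 12*x^2 + 48*x + 64

Expanding det(x·I − A) (e.g. by cofactor expansion or by noting that A is similar to its Jordan form J, which has the same characteristic polynomial as A) gives
  χ_A(x) = x^3 + 12*x^2 + 48*x + 64
which factors as (x + 4)^3. The eigenvalues (with algebraic multiplicities) are λ = -4 with multiplicity 3.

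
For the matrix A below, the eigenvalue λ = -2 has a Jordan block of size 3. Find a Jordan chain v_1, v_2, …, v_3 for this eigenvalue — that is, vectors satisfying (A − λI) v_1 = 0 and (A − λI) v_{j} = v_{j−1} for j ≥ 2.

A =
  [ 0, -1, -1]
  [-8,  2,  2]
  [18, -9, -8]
A Jordan chain for λ = -2 of length 3:
v_1 = (-6, -12, 0)ᵀ
v_2 = (2, -8, 18)ᵀ
v_3 = (1, 0, 0)ᵀ

Let N = A − (-2)·I. We want v_3 with N^3 v_3 = 0 but N^2 v_3 ≠ 0; then v_{j-1} := N · v_j for j = 3, …, 2.

Pick v_3 = (1, 0, 0)ᵀ.
Then v_2 = N · v_3 = (2, -8, 18)ᵀ.
Then v_1 = N · v_2 = (-6, -12, 0)ᵀ.

Sanity check: (A − (-2)·I) v_1 = (0, 0, 0)ᵀ = 0. ✓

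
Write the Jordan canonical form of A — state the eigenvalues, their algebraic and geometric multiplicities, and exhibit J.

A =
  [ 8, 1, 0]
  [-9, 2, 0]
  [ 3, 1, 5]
J_2(5) ⊕ J_1(5)

The characteristic polynomial is
  det(x·I − A) = x^3 - 15*x^2 + 75*x - 125 = (x - 5)^3

Eigenvalues and multiplicities (the geometric multiplicity of λ is n − rank(A − λI), which equals the number of Jordan blocks for λ):
  λ = 5: algebraic multiplicity = 3, geometric multiplicity = 2

Determining the block sizes for each eigenvalue:
  λ = 5: 2 blocks summing to 3 forces exactly one block of size 2 and the rest size 1 → block sizes [2, 1]

Assembling the blocks gives a Jordan form
J =
  [5, 1, 0]
  [0, 5, 0]
  [0, 0, 5]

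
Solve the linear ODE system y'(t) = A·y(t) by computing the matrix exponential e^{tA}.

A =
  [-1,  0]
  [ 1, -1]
e^{tA} =
  [exp(-t), 0]
  [t*exp(-t), exp(-t)]

Strategy: write A = P · J · P⁻¹ where J is a Jordan canonical form, so e^{tA} = P · e^{tJ} · P⁻¹, and e^{tJ} can be computed block-by-block.

A has Jordan form
J =
  [-1,  1]
  [ 0, -1]
(up to reordering of blocks).

Per-block formulas:
  For a 2×2 Jordan block J_2(-1): exp(t · J_2(-1)) = e^(-1t)·(I + t·N), where N is the 2×2 nilpotent shift.

After assembling e^{tJ} and conjugating by P, we get:

e^{tA} =
  [exp(-t), 0]
  [t*exp(-t), exp(-t)]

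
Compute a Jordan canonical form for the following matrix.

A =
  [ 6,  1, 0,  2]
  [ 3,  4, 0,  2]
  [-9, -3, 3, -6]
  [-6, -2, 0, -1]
J_2(3) ⊕ J_1(3) ⊕ J_1(3)

The characteristic polynomial is
  det(x·I − A) = x^4 - 12*x^3 + 54*x^2 - 108*x + 81 = (x - 3)^4

Eigenvalues and multiplicities (the geometric multiplicity of λ is n − rank(A − λI), which equals the number of Jordan blocks for λ):
  λ = 3: algebraic multiplicity = 4, geometric multiplicity = 3

Determining the block sizes for each eigenvalue:
  λ = 3: 3 blocks summing to 4 forces exactly one block of size 2 and the rest size 1 → block sizes [2, 1, 1]

Assembling the blocks gives a Jordan form
J =
  [3, 1, 0, 0]
  [0, 3, 0, 0]
  [0, 0, 3, 0]
  [0, 0, 0, 3]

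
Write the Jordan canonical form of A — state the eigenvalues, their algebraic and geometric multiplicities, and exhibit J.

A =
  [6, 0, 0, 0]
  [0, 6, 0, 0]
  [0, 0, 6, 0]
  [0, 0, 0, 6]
J_1(6) ⊕ J_1(6) ⊕ J_1(6) ⊕ J_1(6)

The characteristic polynomial is
  det(x·I − A) = x^4 - 24*x^3 + 216*x^2 - 864*x + 1296 = (x - 6)^4

Eigenvalues and multiplicities (the geometric multiplicity of λ is n − rank(A − λI), which equals the number of Jordan blocks for λ):
  λ = 6: algebraic multiplicity = 4, geometric multiplicity = 4

Determining the block sizes for each eigenvalue:
  λ = 6: gm = am = 4, so every block has size 1 → block sizes [1, 1, 1, 1]

Assembling the blocks gives a Jordan form
J =
  [6, 0, 0, 0]
  [0, 6, 0, 0]
  [0, 0, 6, 0]
  [0, 0, 0, 6]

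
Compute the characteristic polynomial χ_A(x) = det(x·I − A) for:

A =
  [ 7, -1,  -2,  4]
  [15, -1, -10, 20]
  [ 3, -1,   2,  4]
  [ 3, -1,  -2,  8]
x^4 - 16*x^3 + 96*x^2 - 256*x + 256

Expanding det(x·I − A) (e.g. by cofactor expansion or by noting that A is similar to its Jordan form J, which has the same characteristic polynomial as A) gives
  χ_A(x) = x^4 - 16*x^3 + 96*x^2 - 256*x + 256
which factors as (x - 4)^4. The eigenvalues (with algebraic multiplicities) are λ = 4 with multiplicity 4.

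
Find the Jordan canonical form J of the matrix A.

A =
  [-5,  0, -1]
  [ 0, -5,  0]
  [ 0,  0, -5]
J_2(-5) ⊕ J_1(-5)

The characteristic polynomial is
  det(x·I − A) = x^3 + 15*x^2 + 75*x + 125 = (x + 5)^3

Eigenvalues and multiplicities (the geometric multiplicity of λ is n − rank(A − λI), which equals the number of Jordan blocks for λ):
  λ = -5: algebraic multiplicity = 3, geometric multiplicity = 2

Determining the block sizes for each eigenvalue:
  λ = -5: 2 blocks summing to 3 forces exactly one block of size 2 and the rest size 1 → block sizes [2, 1]

Assembling the blocks gives a Jordan form
J =
  [-5,  1,  0]
  [ 0, -5,  0]
  [ 0,  0, -5]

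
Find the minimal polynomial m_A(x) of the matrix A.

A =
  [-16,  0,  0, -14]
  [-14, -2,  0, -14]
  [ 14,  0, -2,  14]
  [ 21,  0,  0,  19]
x^2 - 3*x - 10

The characteristic polynomial is χ_A(x) = (x - 5)*(x + 2)^3, so the eigenvalues are known. The minimal polynomial is
  m_A(x) = Π_λ (x − λ)^{k_λ}
where k_λ is the size of the *largest* Jordan block for λ (equivalently, the smallest k with (A − λI)^k v = 0 for every generalised eigenvector v of λ).

  λ = -2: largest Jordan block has size 1, contributing (x + 2)
  λ = 5: largest Jordan block has size 1, contributing (x − 5)

So m_A(x) = (x - 5)*(x + 2) = x^2 - 3*x - 10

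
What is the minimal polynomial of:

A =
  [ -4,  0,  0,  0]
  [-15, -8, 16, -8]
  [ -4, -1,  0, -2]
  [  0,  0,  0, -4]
x^3 + 12*x^2 + 48*x + 64

The characteristic polynomial is χ_A(x) = (x + 4)^4, so the eigenvalues are known. The minimal polynomial is
  m_A(x) = Π_λ (x − λ)^{k_λ}
where k_λ is the size of the *largest* Jordan block for λ (equivalently, the smallest k with (A − λI)^k v = 0 for every generalised eigenvector v of λ).

  λ = -4: largest Jordan block has size 3, contributing (x + 4)^3

So m_A(x) = (x + 4)^3 = x^3 + 12*x^2 + 48*x + 64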